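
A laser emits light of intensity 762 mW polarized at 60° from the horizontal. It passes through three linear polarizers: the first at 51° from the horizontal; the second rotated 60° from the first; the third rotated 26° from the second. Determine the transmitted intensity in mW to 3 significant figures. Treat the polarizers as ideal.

By Malus's law, I₁ = 762 mW · cos²(9°) = 743.4 mW.
I₂ = I₁ · cos²(60°) = 743.4 · 0.25 = 185.8 mW.
I₃ = I₂ · cos²(26°) = 185.8 · 0.8078 = 150.1 mW.

I ≈ 150 mW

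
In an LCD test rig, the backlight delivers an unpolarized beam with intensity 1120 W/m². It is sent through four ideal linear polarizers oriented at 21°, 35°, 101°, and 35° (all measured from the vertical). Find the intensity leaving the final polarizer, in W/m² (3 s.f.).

Unpolarized light through the first polarizer → I₁ = 1120 W/m²/2 = 560 W/m², polarized at 21°.
I₂ = I₁ · cos²(14°) = 560 · 0.9415 = 527.2 W/m².
I₃ = I₂ · cos²(66°) = 527.2 · 0.1654 = 87.22 W/m².
I₄ = I₃ · cos²(66°) = 87.22 · 0.1654 = 14.43 W/m².

I ≈ 14.4 W/m²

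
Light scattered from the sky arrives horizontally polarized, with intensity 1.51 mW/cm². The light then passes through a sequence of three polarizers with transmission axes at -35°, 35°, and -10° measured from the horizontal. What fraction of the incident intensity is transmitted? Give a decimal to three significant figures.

I₁ = 1.51 mW/cm² · cos²(35°) = 1.013 mW/cm².
I₂ = I₁ · cos²(70°) = 1.013 · 0.117 = 0.1185 mW/cm².
I₃ = I₂ · cos²(45°) = 0.1185 · 0.5 = 0.05926 mW/cm².
Transmitted fraction = 0.03925.

I/I₀ ≈ 0.0392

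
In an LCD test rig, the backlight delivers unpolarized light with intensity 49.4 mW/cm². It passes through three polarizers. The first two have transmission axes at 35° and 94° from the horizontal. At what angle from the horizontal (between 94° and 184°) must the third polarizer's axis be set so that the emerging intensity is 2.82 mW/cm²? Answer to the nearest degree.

θ ≈ 143°

Unpolarized light through the first polarizer → I₁ = ½ I₀, now polarized at 35°.
I₂ = I₁ cos²(94° − 35°) = 0.5 I₀ · cos²(59°) = 0.1326 I₀.
Target fraction: 2.82 / 49.4 mW/cm² = 0.05709 of I₀.
Need I₃/I₀ = 0.05709, so cos²(θ − 94°) = 0.05709 / 0.1326 = 0.4304.
θ − 94° = arccos(√0.4304) = 49.0°, giving θ ≈ 94 + 49.0 = 143.0°.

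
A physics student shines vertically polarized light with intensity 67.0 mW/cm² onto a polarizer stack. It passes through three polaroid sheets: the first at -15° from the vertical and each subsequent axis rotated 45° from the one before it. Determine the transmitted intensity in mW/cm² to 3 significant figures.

I ≈ 15.6 mW/cm²

I₁ = 67.0 mW/cm² · cos²(15°) = 62.51 mW/cm².
I₂ = I₁ · cos²(45°) = 62.51 · 0.5 = 31.26 mW/cm².
I₃ = I₂ · cos²(45°) = 31.26 · 0.5 = 15.63 mW/cm².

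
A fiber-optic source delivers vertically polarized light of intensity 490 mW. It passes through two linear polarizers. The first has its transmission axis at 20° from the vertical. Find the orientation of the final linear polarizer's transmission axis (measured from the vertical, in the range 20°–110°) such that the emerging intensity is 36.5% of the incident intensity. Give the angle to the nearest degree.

θ ≈ 70°

I₁ = I₀ cos²(20° − 0°) = I₀ cos²(20°) = 0.883 I₀.
Need I₂/I₀ = 0.365, so cos²(θ − 20°) = 0.365 / 0.883 = 0.4134.
θ − 20° = arccos(√0.4134) = 50.0°, giving θ ≈ 20 + 50.0 = 70.0°.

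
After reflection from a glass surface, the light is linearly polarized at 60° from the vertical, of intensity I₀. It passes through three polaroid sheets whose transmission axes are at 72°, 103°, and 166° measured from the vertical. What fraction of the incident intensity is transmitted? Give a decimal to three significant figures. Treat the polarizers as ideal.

I₁ = I₀ cos²(72° − 60°) = I₀ cos²(12°) = 0.9568 I₀.
I₂ = I₁ cos²(103° − 72°) = 0.9568 I₀ · cos²(31°) = 0.703 I₀.
I₃ = I₂ cos²(166° − 103°) = 0.703 I₀ · cos²(63°) = 0.1449 I₀.
Transmitted fraction = 0.1449.

≈ 0.145 I₀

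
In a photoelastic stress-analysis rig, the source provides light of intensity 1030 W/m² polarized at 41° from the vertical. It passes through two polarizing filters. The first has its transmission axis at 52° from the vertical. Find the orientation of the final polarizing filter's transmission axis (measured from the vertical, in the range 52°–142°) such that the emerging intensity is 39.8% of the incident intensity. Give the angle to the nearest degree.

I₁ = I₀ cos²(52° − 41°) = I₀ cos²(11°) = 0.9636 I₀.
Need I₂/I₀ = 0.398, so cos²(θ − 52°) = 0.398 / 0.9636 = 0.413.
θ − 52° = arccos(√0.413) = 50.0°, giving θ ≈ 52 + 50.0 = 102.0°.

θ ≈ 102°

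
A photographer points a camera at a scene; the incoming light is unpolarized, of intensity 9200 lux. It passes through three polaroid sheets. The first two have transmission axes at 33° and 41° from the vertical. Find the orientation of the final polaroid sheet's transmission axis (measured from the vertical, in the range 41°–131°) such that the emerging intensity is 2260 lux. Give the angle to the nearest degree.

Unpolarized light through the first polarizer → I₁ = ½ I₀, now polarized at 33°.
I₂ = I₁ cos²(41° − 33°) = 0.5 I₀ · cos²(8°) = 0.4903 I₀.
Target fraction: 2260 / 9200 lux = 0.2457 of I₀.
Need I₃/I₀ = 0.2457, so cos²(θ − 41°) = 0.2457 / 0.4903 = 0.501.
θ − 41° = arccos(√0.501) = 44.9°, giving θ ≈ 41 + 44.9 = 85.9°.

θ ≈ 86°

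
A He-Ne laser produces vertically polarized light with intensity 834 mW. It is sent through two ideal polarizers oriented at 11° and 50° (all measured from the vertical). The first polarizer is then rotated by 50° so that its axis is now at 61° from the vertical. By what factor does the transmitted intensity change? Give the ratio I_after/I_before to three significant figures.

I_new/I_old ≈ 0.389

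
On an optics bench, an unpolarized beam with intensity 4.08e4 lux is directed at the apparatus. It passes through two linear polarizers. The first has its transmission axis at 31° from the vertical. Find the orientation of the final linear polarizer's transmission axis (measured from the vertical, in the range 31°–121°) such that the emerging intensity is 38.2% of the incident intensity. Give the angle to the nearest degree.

θ ≈ 60°

Unpolarized light through the first polarizer → I₁ = ½ I₀, now polarized at 31°.
Need I₂/I₀ = 0.382, so cos²(θ − 31°) = 0.382 / 0.5 = 0.764.
θ − 31° = arccos(√0.764) = 29.1°, giving θ ≈ 31 + 29.1 = 60.1°.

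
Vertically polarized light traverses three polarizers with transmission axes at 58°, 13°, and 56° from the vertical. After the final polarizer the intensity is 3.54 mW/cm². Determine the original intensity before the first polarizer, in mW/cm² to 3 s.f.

I₀ ≈ 47.1 mW/cm²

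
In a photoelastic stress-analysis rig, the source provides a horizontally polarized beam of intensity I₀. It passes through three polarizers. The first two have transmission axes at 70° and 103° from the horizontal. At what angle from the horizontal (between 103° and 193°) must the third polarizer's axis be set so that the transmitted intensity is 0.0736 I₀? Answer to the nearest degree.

By Malus's law, I₁ = I₀ cos²(70° − 0°) = I₀ cos²(70°) = 0.117 I₀.
I₂ = I₁ cos²(103° − 70°) = 0.117 I₀ · cos²(33°) = 0.08228 I₀.
Need I₃/I₀ = 0.0736, so cos²(θ − 103°) = 0.0736 / 0.08228 = 0.8945.
θ − 103° = arccos(√0.8945) = 19.0°, giving θ ≈ 103 + 19.0 = 122.0°.

θ ≈ 122°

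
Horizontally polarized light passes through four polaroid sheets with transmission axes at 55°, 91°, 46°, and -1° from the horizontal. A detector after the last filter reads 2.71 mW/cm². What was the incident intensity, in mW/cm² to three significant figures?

I₀ ≈ 54.1 mW/cm²

I₁ = I₀ cos²(55° − 0°) = I₀ cos²(55°) = 0.329 I₀.
I₂ = I₁ cos²(91° − 55°) = 0.329 I₀ · cos²(36°) = 0.2153 I₀.
I₃ = I₂ cos²(46° − 91°) = 0.2153 I₀ · cos²(45°) = 0.1077 I₀.
I₄ = I₃ cos²(-1° − 46°) = 0.1077 I₀ · cos²(47°) = 0.05008 I₀.
So 2.71 mW/cm² = 0.05008 I₀, giving I₀ = 2.71/0.05008 = 54.12 mW/cm².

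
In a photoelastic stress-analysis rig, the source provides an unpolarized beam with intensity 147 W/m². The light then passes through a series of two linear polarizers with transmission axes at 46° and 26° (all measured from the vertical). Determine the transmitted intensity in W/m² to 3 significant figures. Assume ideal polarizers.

I ≈ 64.9 W/m²

Unpolarized light through the first polarizer → I₁ = 147 W/m²/2 = 73.5 W/m², polarized at 46°.
I₂ = I₁ · cos²(20°) = 73.5 · 0.883 = 64.9 W/m².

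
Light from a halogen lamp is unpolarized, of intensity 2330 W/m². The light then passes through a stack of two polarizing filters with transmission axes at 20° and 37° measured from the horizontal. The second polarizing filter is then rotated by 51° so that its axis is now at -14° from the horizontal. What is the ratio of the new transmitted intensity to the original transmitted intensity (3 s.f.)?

I_new/I_old ≈ 0.752

Before rotation:
Unpolarized light through the first polarizer → I₁ = ½ I₀, now polarized at 20°.
I₂ = I₁ cos²(37° − 20°) = 0.5 I₀ · cos²(17°) = 0.4573 I₀.
After rotation:
Unpolarized light through the first polarizer → I₁ = ½ I₀, now polarized at 20°.
I₂ = I₁ cos²(-14° − 20°) = 0.5 I₀ · cos²(34°) = 0.3437 I₀.
Ratio = 0.3437 / 0.4573 = 0.7515.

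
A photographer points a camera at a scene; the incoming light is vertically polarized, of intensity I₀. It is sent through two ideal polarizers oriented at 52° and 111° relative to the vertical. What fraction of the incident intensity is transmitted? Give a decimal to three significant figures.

I₁ = I₀ cos²(52° − 0°) = I₀ cos²(52°) = 0.379 I₀.
I₂ = I₁ cos²(111° − 52°) = 0.379 I₀ · cos²(59°) = 0.1005 I₀.
Transmitted fraction = 0.1005.

≈ 0.101 I₀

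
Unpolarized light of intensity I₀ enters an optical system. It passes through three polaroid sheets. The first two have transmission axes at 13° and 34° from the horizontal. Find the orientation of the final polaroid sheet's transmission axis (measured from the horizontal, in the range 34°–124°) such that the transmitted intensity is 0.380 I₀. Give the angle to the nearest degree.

θ ≈ 55°

Unpolarized light through the first polarizer → I₁ = ½ I₀, now polarized at 13°.
I₂ = I₁ cos²(34° − 13°) = 0.5 I₀ · cos²(21°) = 0.4358 I₀.
Need I₃/I₀ = 0.38, so cos²(θ − 34°) = 0.38 / 0.4358 = 0.872.
θ − 34° = arccos(√0.872) = 21.0°, giving θ ≈ 34 + 21.0 = 55.0°.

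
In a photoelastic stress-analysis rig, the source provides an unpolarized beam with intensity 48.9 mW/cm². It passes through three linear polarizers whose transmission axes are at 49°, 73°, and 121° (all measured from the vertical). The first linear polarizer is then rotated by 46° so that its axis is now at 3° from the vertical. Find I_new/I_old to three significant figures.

I_new/I_old ≈ 0.140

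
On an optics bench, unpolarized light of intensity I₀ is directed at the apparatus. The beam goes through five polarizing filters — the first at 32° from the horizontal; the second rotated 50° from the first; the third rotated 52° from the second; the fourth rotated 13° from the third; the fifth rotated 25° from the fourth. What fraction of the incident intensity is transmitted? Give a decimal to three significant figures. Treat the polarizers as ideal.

Unpolarized light through the first polarizer → I₁ = ½ I₀, now polarized at 32°.
I₂ = I₁ cos²(50°) = 0.5 · 0.4132 I₀ = 0.2066 I₀.
I₃ = I₂ cos²(52°) = 0.2066 · 0.379 I₀ = 0.0783 I₀.
I₄ = I₃ cos²(13°) = 0.0783 · 0.9494 I₀ = 0.07434 I₀.
I₅ = I₄ cos²(25°) = 0.07434 · 0.8214 I₀ = 0.06106 I₀.
Transmitted fraction = 0.06106.

≈ 0.0611 I₀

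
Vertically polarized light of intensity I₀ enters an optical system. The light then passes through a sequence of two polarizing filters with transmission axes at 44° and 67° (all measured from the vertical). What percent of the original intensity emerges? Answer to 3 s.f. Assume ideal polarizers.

≈ 43.8%

By Malus's law, I₁ = I₀ cos²(44° − 0°) = I₀ cos²(44°) = 0.5174 I₀.
I₂ = I₁ cos²(67° − 44°) = 0.5174 I₀ · cos²(23°) = 0.4385 I₀.
That is 43.85% of the incident intensity.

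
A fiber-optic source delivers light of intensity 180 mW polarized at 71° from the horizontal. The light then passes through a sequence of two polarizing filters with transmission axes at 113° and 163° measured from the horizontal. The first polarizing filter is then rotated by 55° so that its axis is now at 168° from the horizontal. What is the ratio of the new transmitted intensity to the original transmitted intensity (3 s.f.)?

Before rotation:
I₁ = I₀ cos²(113° − 71°) = I₀ cos²(42°) = 0.5523 I₀.
I₂ = I₁ cos²(163° − 113°) = 0.5523 I₀ · cos²(50°) = 0.2282 I₀.
After rotation:
I₁ = I₀ cos²(168° − 71°) = I₀ cos²(83°) = 0.01485 I₀.
I₂ = I₁ cos²(163° − 168°) = 0.01485 I₀ · cos²(5°) = 0.01474 I₀.
Ratio = 0.01474 / 0.2282 = 0.06459.

I_new/I_old ≈ 0.0646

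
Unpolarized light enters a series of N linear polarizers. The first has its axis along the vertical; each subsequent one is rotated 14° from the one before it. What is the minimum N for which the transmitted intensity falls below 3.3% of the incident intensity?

First polarizer halves the unpolarized light: factor 1/2.
Each further stage multiplies by cos²(14°) = 0.9415.
After N polarizers: T = 0.5·0.9415^(N−1). Require T < 0.033 ⇒ N−1 > ln(0.033/0.5)/ln(0.9415) = 45.07, so N−1 ≥ 46 and N = 47.
Check: N=47 gives T = 0.0312 < 0.033; N=46 gives T = 0.03314.

N = 47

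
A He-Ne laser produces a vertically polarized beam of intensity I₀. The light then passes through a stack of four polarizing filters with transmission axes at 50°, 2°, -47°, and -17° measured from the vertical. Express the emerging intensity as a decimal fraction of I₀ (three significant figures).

≈ 0.0597 I₀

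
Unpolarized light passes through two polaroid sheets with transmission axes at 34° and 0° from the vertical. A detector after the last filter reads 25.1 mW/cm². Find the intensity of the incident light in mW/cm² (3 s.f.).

Unpolarized light through the first polarizer → I₁ = ½ I₀, now polarized at 34°.
I₂ = I₁ cos²(0° − 34°) = 0.5 I₀ · cos²(34°) = 0.3437 I₀.
So 25.1 mW/cm² = 0.3437 I₀, giving I₀ = 25.1/0.3437 = 73.04 mW/cm².

I₀ ≈ 73.0 mW/cm²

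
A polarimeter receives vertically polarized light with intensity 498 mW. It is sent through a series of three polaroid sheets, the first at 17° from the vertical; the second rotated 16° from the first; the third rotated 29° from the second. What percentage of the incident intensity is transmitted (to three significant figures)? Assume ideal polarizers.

≈ 64.6%

I₁ = 498 mW · cos²(17°) = 455.4 mW.
I₂ = I₁ · cos²(16°) = 455.4 · 0.924 = 420.8 mW.
I₃ = I₂ · cos²(29°) = 420.8 · 0.765 = 321.9 mW.
That is 64.64% of the incident intensity.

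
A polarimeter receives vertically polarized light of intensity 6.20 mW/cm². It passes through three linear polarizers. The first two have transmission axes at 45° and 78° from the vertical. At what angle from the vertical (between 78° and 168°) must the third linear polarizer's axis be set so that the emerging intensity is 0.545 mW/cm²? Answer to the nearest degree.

By Malus's law, I₁ = I₀ cos²(45° − 0°) = I₀ cos²(45°) = 0.5 I₀.
I₂ = I₁ cos²(78° − 45°) = 0.5 I₀ · cos²(33°) = 0.3517 I₀.
Target fraction: 0.545 / 6.20 mW/cm² = 0.0879 of I₀.
Need I₃/I₀ = 0.0879, so cos²(θ − 78°) = 0.0879 / 0.3517 = 0.2499.
θ − 78° = arccos(√0.2499) = 60.0°, giving θ ≈ 78 + 60.0 = 138.0°.

θ ≈ 138°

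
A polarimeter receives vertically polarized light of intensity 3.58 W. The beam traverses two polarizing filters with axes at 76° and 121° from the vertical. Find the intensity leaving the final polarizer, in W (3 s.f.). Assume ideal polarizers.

By Malus's law, I₁ = 3.58 W · cos²(76°) = 0.2095 W.
I₂ = I₁ · cos²(45°) = 0.2095 · 0.5 = 0.1048 W.

I ≈ 0.105 W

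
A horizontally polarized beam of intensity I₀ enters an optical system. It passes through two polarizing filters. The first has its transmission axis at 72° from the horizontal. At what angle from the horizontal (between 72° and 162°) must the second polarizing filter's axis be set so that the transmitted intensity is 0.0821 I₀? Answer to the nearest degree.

By Malus's law, I₁ = I₀ cos²(72° − 0°) = I₀ cos²(72°) = 0.09549 I₀.
Need I₂/I₀ = 0.0821, so cos²(θ − 72°) = 0.0821 / 0.09549 = 0.8598.
θ − 72° = arccos(√0.8598) = 22.0°, giving θ ≈ 72 + 22.0 = 94.0°.

θ ≈ 94°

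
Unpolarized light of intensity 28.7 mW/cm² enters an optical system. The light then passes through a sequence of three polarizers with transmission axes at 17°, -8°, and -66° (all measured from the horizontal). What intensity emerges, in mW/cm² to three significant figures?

I ≈ 3.31 mW/cm²

Unpolarized light through the first polarizer → I₁ = 28.7 mW/cm²/2 = 14.35 mW/cm², polarized at 17°.
I₂ = I₁ · cos²(25°) = 14.35 · 0.8214 = 11.79 mW/cm².
I₃ = I₂ · cos²(58°) = 11.79 · 0.2808 = 3.31 mW/cm².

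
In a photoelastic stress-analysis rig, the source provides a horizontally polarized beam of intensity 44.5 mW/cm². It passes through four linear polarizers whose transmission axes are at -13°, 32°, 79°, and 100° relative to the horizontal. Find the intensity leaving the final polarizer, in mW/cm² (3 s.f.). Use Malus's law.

I ≈ 8.56 mW/cm²

By Malus's law, I₁ = 44.5 mW/cm² · cos²(13°) = 42.25 mW/cm².
I₂ = I₁ · cos²(45°) = 42.25 · 0.5 = 21.12 mW/cm².
I₃ = I₂ · cos²(47°) = 21.12 · 0.4651 = 9.825 mW/cm².
I₄ = I₃ · cos²(21°) = 9.825 · 0.8716 = 8.563 mW/cm².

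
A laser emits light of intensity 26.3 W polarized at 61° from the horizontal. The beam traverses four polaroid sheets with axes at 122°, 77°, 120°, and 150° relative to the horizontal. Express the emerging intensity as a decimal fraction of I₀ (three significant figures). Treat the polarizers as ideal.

I₁ = 26.3 W · cos²(61°) = 6.182 W.
I₂ = I₁ · cos²(45°) = 6.182 · 0.5 = 3.091 W.
I₃ = I₂ · cos²(43°) = 3.091 · 0.5349 = 1.653 W.
I₄ = I₃ · cos²(30°) = 1.653 · 0.75 = 1.24 W.
Transmitted fraction = 0.04714.

I/I₀ ≈ 0.0471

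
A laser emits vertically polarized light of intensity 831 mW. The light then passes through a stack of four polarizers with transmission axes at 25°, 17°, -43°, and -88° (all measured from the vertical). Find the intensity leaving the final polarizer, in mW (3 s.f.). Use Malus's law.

I ≈ 83.7 mW

By Malus's law, I₁ = 831 mW · cos²(25°) = 682.6 mW.
I₂ = I₁ · cos²(8°) = 682.6 · 0.9806 = 669.4 mW.
I₃ = I₂ · cos²(60°) = 669.4 · 0.25 = 167.3 mW.
I₄ = I₃ · cos²(45°) = 167.3 · 0.5 = 83.67 mW.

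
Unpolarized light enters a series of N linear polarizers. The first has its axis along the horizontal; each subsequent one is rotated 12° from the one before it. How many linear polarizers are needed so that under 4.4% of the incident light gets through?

First polarizer halves the unpolarized light: factor 1/2.
Each further stage multiplies by cos²(12°) = 0.9568.
After N polarizers: T = 0.5·0.9568^(N−1). Require T < 0.044 ⇒ N−1 > ln(0.044/0.5)/ln(0.9568) = 55.00, so N−1 ≥ 56 and N = 57.
Check: N=57 gives T = 0.0421 < 0.044; N=56 gives T = 0.044.

N = 57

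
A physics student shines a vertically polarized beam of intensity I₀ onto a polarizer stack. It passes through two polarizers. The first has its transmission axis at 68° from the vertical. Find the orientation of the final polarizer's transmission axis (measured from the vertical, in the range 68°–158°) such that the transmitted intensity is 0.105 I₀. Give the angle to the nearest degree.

θ ≈ 98°

I₁ = I₀ cos²(68° − 0°) = I₀ cos²(68°) = 0.1403 I₀.
Need I₂/I₀ = 0.105, so cos²(θ − 68°) = 0.105 / 0.1403 = 0.7482.
θ − 68° = arccos(√0.7482) = 30.1°, giving θ ≈ 68 + 30.1 = 98.1°.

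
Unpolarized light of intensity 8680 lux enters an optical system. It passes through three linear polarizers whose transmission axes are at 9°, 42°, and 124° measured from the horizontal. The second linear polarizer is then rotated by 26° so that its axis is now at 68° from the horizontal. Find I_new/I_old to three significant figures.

I_new/I_old ≈ 6.09

Before rotation:
Unpolarized light through the first polarizer → I₁ = ½ I₀, now polarized at 9°.
I₂ = I₁ cos²(42° − 9°) = 0.5 I₀ · cos²(33°) = 0.3517 I₀.
I₃ = I₂ cos²(124° − 42°) = 0.3517 I₀ · cos²(82°) = 0.006812 I₀.
After rotation:
Unpolarized light through the first polarizer → I₁ = ½ I₀, now polarized at 9°.
I₂ = I₁ cos²(68° − 9°) = 0.5 I₀ · cos²(59°) = 0.1326 I₀.
I₃ = I₂ cos²(124° − 68°) = 0.1326 I₀ · cos²(56°) = 0.04147 I₀.
Ratio = 0.04147 / 0.006812 = 6.088.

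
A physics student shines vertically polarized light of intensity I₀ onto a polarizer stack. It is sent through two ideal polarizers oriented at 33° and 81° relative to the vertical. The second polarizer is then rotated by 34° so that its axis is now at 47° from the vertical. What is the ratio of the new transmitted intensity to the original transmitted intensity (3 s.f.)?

I_new/I_old ≈ 2.10

Before rotation:
By Malus's law, I₁ = I₀ cos²(33° − 0°) = I₀ cos²(33°) = 0.7034 I₀.
I₂ = I₁ cos²(81° − 33°) = 0.7034 I₀ · cos²(48°) = 0.3149 I₀.
After rotation:
I₁ = I₀ cos²(33° − 0°) = I₀ cos²(33°) = 0.7034 I₀.
I₂ = I₁ cos²(47° − 33°) = 0.7034 I₀ · cos²(14°) = 0.6622 I₀.
Ratio = 0.6622 / 0.3149 = 2.103.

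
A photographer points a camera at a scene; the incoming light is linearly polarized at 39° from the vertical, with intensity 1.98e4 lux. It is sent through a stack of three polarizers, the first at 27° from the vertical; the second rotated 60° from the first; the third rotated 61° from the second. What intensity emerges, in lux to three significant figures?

I ≈ 1110 lux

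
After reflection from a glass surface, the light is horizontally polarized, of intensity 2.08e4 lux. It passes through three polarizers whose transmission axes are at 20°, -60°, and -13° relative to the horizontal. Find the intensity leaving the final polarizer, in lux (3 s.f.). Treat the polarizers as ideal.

I ≈ 258 lux

I₁ = 2.08e4 lux · cos²(20°) = 1.837e+04 lux.
I₂ = I₁ · cos²(80°) = 1.837e+04 · 0.03015 = 553.8 lux.
I₃ = I₂ · cos²(47°) = 553.8 · 0.4651 = 257.6 lux.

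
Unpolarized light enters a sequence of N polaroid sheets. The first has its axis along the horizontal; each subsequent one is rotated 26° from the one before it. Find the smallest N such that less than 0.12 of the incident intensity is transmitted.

N = 8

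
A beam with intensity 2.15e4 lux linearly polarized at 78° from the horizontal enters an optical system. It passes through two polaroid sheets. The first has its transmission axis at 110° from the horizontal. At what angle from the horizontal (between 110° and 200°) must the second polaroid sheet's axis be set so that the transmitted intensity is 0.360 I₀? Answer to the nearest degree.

θ ≈ 155°

I₁ = I₀ cos²(110° − 78°) = I₀ cos²(32°) = 0.7192 I₀.
Need I₂/I₀ = 0.36, so cos²(θ − 110°) = 0.36 / 0.7192 = 0.5006.
θ − 110° = arccos(√0.5006) = 45.0°, giving θ ≈ 110 + 45.0 = 155.0°.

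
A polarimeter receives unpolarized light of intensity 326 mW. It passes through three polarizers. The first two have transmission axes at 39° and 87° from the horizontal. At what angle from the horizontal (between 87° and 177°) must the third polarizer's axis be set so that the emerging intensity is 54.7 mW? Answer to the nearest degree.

θ ≈ 117°

Unpolarized light through the first polarizer → I₁ = ½ I₀, now polarized at 39°.
I₂ = I₁ cos²(87° − 39°) = 0.5 I₀ · cos²(48°) = 0.2239 I₀.
Target fraction: 54.7 / 326 mW = 0.1678 of I₀.
Need I₃/I₀ = 0.1678, so cos²(θ − 87°) = 0.1678 / 0.2239 = 0.7495.
θ − 87° = arccos(√0.7495) = 30.0°, giving θ ≈ 87 + 30.0 = 117.0°.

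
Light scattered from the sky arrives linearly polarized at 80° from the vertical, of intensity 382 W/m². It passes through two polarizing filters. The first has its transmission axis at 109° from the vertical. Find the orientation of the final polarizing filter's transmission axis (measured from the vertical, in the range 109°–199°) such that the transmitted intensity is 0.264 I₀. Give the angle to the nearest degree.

I₁ = I₀ cos²(109° − 80°) = I₀ cos²(29°) = 0.765 I₀.
Need I₂/I₀ = 0.264, so cos²(θ − 109°) = 0.264 / 0.765 = 0.3451.
θ − 109° = arccos(√0.3451) = 54.0°, giving θ ≈ 109 + 54.0 = 163.0°.

θ ≈ 163°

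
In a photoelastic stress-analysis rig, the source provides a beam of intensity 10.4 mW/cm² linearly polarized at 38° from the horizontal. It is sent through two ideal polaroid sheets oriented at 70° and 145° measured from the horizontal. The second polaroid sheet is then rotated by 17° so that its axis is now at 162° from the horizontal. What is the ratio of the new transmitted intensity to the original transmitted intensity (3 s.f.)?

I_new/I_old ≈ 0.0182

Before rotation:
By Malus's law, I₁ = I₀ cos²(70° − 38°) = I₀ cos²(32°) = 0.7192 I₀.
I₂ = I₁ cos²(145° − 70°) = 0.7192 I₀ · cos²(75°) = 0.04818 I₀.
After rotation:
I₁ = I₀ cos²(70° − 38°) = I₀ cos²(32°) = 0.7192 I₀.
Angle between axes 1 and 2: 88°. I₂ = 0.7192 I₀ · cos²(88°) = 0.0008759 I₀.
Ratio = 0.0008759 / 0.04818 = 0.01818.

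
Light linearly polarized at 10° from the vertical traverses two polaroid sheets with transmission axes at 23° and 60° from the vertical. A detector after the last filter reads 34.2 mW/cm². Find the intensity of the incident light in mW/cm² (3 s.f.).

I₀ ≈ 56.5 mW/cm²

By Malus's law, I₁ = I₀ cos²(23° − 10°) = I₀ cos²(13°) = 0.9494 I₀.
I₂ = I₁ cos²(60° − 23°) = 0.9494 I₀ · cos²(37°) = 0.6055 I₀.
So 34.2 mW/cm² = 0.6055 I₀, giving I₀ = 34.2/0.6055 = 56.48 mW/cm².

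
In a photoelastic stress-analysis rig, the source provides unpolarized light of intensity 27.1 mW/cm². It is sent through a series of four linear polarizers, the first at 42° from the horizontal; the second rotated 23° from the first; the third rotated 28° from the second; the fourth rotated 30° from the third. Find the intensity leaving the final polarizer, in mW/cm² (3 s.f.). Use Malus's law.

Unpolarized light through the first polarizer → I₁ = 27.1 mW/cm²/2 = 13.55 mW/cm², polarized at 42°.
I₂ = I₁ · cos²(23°) = 13.55 · 0.8473 = 11.48 mW/cm².
I₃ = I₂ · cos²(28°) = 11.48 · 0.7796 = 8.951 mW/cm².
I₄ = I₃ · cos²(30°) = 8.951 · 0.75 = 6.713 mW/cm².

I ≈ 6.71 mW/cm²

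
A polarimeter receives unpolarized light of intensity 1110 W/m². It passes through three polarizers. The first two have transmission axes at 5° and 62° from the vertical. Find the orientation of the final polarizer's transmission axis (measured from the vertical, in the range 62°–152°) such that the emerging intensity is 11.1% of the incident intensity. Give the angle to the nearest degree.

θ ≈ 92°

Unpolarized light through the first polarizer → I₁ = ½ I₀, now polarized at 5°.
I₂ = I₁ cos²(62° − 5°) = 0.5 I₀ · cos²(57°) = 0.1483 I₀.
Need I₃/I₀ = 0.111, so cos²(θ − 62°) = 0.111 / 0.1483 = 0.7484.
θ − 62° = arccos(√0.7484) = 30.1°, giving θ ≈ 62 + 30.1 = 92.1°.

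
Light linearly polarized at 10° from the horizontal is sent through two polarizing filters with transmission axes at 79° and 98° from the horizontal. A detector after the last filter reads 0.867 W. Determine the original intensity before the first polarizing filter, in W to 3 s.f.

I₀ ≈ 7.55 W

By Malus's law, I₁ = I₀ cos²(79° − 10°) = I₀ cos²(69°) = 0.1284 I₀.
I₂ = I₁ cos²(98° − 79°) = 0.1284 I₀ · cos²(19°) = 0.1148 I₀.
So 0.867 W = 0.1148 I₀, giving I₀ = 0.867/0.1148 = 7.551 W.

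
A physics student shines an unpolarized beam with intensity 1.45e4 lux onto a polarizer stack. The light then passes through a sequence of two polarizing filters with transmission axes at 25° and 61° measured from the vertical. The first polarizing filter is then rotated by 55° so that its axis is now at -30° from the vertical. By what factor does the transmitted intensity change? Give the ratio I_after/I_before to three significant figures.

Before rotation:
Unpolarized light through the first polarizer → I₁ = ½ I₀, now polarized at 25°.
I₂ = I₁ cos²(61° − 25°) = 0.5 I₀ · cos²(36°) = 0.3273 I₀.
After rotation:
Unpolarized light through the first polarizer → I₁ = ½ I₀, now polarized at -30°.
Angle between axes 1 and 2: 89°. I₂ = 0.5 I₀ · cos²(89°) = 0.0001523 I₀.
Ratio = 0.0001523 / 0.3273 = 0.0004654.

I_new/I_old ≈ 0.000465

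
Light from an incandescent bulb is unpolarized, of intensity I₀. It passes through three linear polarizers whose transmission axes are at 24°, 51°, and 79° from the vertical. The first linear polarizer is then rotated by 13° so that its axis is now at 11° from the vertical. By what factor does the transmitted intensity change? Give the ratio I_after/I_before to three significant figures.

I_new/I_old ≈ 0.739

Before rotation:
Unpolarized light through the first polarizer → I₁ = ½ I₀, now polarized at 24°.
I₂ = I₁ cos²(51° − 24°) = 0.5 I₀ · cos²(27°) = 0.3969 I₀.
I₃ = I₂ cos²(79° − 51°) = 0.3969 I₀ · cos²(28°) = 0.3095 I₀.
After rotation:
Unpolarized light through the first polarizer → I₁ = ½ I₀, now polarized at 11°.
I₂ = I₁ cos²(51° − 11°) = 0.5 I₀ · cos²(40°) = 0.2934 I₀.
I₃ = I₂ cos²(79° − 51°) = 0.2934 I₀ · cos²(28°) = 0.2287 I₀.
Ratio = 0.2287 / 0.3095 = 0.7392.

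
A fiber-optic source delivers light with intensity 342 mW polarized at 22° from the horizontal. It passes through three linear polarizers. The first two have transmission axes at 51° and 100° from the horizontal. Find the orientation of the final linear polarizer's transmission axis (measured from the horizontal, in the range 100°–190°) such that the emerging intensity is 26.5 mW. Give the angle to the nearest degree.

By Malus's law, I₁ = I₀ cos²(51° − 22°) = I₀ cos²(29°) = 0.765 I₀.
I₂ = I₁ cos²(100° − 51°) = 0.765 I₀ · cos²(49°) = 0.3292 I₀.
Target fraction: 26.5 / 342 mW = 0.07749 of I₀.
Need I₃/I₀ = 0.07749, so cos²(θ − 100°) = 0.07749 / 0.3292 = 0.2353.
θ − 100° = arccos(√0.2353) = 61.0°, giving θ ≈ 100 + 61.0 = 161.0°.

θ ≈ 161°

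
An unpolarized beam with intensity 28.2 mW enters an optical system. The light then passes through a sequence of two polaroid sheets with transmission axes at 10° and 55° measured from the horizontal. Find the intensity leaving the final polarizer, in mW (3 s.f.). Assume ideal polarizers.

I ≈ 7.05 mW

Unpolarized light through the first polarizer → I₁ = 28.2 mW/2 = 14.1 mW, polarized at 10°.
I₂ = I₁ · cos²(45°) = 14.1 · 0.5 = 7.05 mW.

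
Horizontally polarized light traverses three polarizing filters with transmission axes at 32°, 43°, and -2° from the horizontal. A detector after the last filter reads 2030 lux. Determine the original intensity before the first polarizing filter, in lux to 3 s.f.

By Malus's law, I₁ = I₀ cos²(32° − 0°) = I₀ cos²(32°) = 0.7192 I₀.
I₂ = I₁ cos²(43° − 32°) = 0.7192 I₀ · cos²(11°) = 0.693 I₀.
I₃ = I₂ cos²(-2° − 43°) = 0.693 I₀ · cos²(45°) = 0.3465 I₀.
So 2030 lux = 0.3465 I₀, giving I₀ = 2030/0.3465 = 5859 lux.

I₀ ≈ 5860 lux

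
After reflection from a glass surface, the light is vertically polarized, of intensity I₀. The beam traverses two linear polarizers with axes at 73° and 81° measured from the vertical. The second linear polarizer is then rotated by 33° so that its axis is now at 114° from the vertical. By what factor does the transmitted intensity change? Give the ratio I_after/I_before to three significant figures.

Before rotation:
By Malus's law, I₁ = I₀ cos²(73° − 0°) = I₀ cos²(73°) = 0.08548 I₀.
I₂ = I₁ cos²(81° − 73°) = 0.08548 I₀ · cos²(8°) = 0.08383 I₀.
After rotation:
I₁ = I₀ cos²(73° − 0°) = I₀ cos²(73°) = 0.08548 I₀.
I₂ = I₁ cos²(114° − 73°) = 0.08548 I₀ · cos²(41°) = 0.04869 I₀.
Ratio = 0.04869 / 0.08383 = 0.5808.

I_new/I_old ≈ 0.581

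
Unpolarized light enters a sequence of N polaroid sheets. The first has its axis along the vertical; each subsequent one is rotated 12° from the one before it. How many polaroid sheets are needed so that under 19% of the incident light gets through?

N = 23

First polarizer halves the unpolarized light: factor 1/2.
Each further stage multiplies by cos²(12°) = 0.9568.
After N polarizers: T = 0.5·0.9568^(N−1). Require T < 0.19 ⇒ N−1 > ln(0.19/0.5)/ln(0.9568) = 21.90, so N−1 ≥ 22 and N = 23.
Check: N=23 gives T = 0.1891 < 0.19; N=22 gives T = 0.1977.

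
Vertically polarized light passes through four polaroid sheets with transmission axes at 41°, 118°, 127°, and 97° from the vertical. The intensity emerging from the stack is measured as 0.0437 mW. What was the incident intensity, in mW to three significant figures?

I₁ = I₀ cos²(41° − 0°) = I₀ cos²(41°) = 0.5696 I₀.
I₂ = I₁ cos²(118° − 41°) = 0.5696 I₀ · cos²(77°) = 0.02882 I₀.
I₃ = I₂ cos²(127° − 118°) = 0.02882 I₀ · cos²(9°) = 0.02812 I₀.
I₄ = I₃ cos²(97° − 127°) = 0.02812 I₀ · cos²(30°) = 0.02109 I₀.
So 0.0437 mW = 0.02109 I₀, giving I₀ = 0.0437/0.02109 = 2.072 mW.

I₀ ≈ 2.07 mW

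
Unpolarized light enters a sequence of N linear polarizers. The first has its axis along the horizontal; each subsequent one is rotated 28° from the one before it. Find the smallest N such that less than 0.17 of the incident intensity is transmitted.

N = 6

First polarizer halves the unpolarized light: factor 1/2.
Each further stage multiplies by cos²(28°) = 0.7796.
After N polarizers: T = 0.5·0.7796^(N−1). Require T < 0.17 ⇒ N−1 > ln(0.17/0.5)/ln(0.7796) = 4.33, so N−1 ≥ 5 and N = 6.
Check: N=6 gives T = 0.144 < 0.17; N=5 gives T = 0.1847.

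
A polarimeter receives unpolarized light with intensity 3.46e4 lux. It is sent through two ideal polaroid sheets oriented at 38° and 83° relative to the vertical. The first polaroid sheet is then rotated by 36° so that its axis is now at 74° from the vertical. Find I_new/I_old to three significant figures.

Before rotation:
Unpolarized light through the first polarizer → I₁ = ½ I₀, now polarized at 38°.
I₂ = I₁ cos²(83° − 38°) = 0.5 I₀ · cos²(45°) = 0.25 I₀.
After rotation:
Unpolarized light through the first polarizer → I₁ = ½ I₀, now polarized at 74°.
I₂ = I₁ cos²(83° − 74°) = 0.5 I₀ · cos²(9°) = 0.4878 I₀.
Ratio = 0.4878 / 0.25 = 1.951.

I_new/I_old ≈ 1.95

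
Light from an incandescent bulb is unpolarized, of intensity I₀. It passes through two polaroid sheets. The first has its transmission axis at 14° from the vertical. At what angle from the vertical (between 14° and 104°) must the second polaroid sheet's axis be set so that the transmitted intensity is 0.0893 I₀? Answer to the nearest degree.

θ ≈ 79°

Unpolarized light through the first polarizer → I₁ = ½ I₀, now polarized at 14°.
Need I₂/I₀ = 0.0893, so cos²(θ − 14°) = 0.0893 / 0.5 = 0.1786.
θ − 14° = arccos(√0.1786) = 65.0°, giving θ ≈ 14 + 65.0 = 79.0°.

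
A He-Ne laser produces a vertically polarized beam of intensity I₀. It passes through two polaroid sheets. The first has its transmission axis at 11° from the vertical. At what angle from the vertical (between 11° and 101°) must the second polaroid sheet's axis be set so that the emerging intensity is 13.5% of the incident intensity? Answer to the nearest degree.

By Malus's law, I₁ = I₀ cos²(11° − 0°) = I₀ cos²(11°) = 0.9636 I₀.
Need I₂/I₀ = 0.135, so cos²(θ − 11°) = 0.135 / 0.9636 = 0.1401.
θ − 11° = arccos(√0.1401) = 68.0°, giving θ ≈ 11 + 68.0 = 79.0°.

θ ≈ 79°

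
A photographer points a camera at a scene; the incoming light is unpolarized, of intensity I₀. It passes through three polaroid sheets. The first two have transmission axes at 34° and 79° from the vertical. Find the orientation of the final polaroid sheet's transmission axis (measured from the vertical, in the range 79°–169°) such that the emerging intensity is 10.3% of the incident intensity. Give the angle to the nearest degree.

θ ≈ 129°

Unpolarized light through the first polarizer → I₁ = ½ I₀, now polarized at 34°.
I₂ = I₁ cos²(79° − 34°) = 0.5 I₀ · cos²(45°) = 0.25 I₀.
Need I₃/I₀ = 0.103, so cos²(θ − 79°) = 0.103 / 0.25 = 0.412.
θ − 79° = arccos(√0.412) = 50.1°, giving θ ≈ 79 + 50.1 = 129.1°.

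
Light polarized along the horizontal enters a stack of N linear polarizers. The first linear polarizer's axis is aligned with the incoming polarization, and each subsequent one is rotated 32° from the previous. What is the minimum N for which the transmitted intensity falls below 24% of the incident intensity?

N = 6

First polarizer is aligned with the polarization: full transmission.
Each further stage multiplies by cos²(32°) = 0.7192.
After N polarizers: T = 0.7192^(N−1). Require T < 0.24 ⇒ N−1 > ln(0.24)/ln(0.7192) = 4.33, so N−1 ≥ 5 and N = 6.
Check: N=6 gives T = 0.1924 < 0.24; N=5 gives T = 0.2675.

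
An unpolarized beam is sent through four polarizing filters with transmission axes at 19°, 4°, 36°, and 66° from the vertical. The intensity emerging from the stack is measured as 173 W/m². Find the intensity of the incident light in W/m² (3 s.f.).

I₀ ≈ 688 W/m²

Unpolarized light through the first polarizer → I₁ = ½ I₀, now polarized at 19°.
I₂ = I₁ cos²(4° − 19°) = 0.5 I₀ · cos²(15°) = 0.4665 I₀.
I₃ = I₂ cos²(36° − 4°) = 0.4665 I₀ · cos²(32°) = 0.3355 I₀.
I₄ = I₃ cos²(66° − 36°) = 0.3355 I₀ · cos²(30°) = 0.2516 I₀.
So 173 W/m² = 0.2516 I₀, giving I₀ = 173/0.2516 = 687.5 W/m².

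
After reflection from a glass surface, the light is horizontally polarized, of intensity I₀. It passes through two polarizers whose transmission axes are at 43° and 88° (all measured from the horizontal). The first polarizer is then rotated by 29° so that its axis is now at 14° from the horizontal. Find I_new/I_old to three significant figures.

I_new/I_old ≈ 0.267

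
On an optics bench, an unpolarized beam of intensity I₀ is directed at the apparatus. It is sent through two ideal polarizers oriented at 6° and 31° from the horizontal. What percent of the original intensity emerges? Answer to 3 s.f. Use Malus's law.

≈ 41.1%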